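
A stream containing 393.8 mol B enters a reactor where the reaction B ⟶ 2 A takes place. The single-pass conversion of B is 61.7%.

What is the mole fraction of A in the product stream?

0.763

B reacted = 0.617 × 393.8 = 243 mol; ν_B = −1, so ξ = 243/1 = 243 mol.
Outlet amounts (n = n₀ + ν ξ):
  B: 393.8 − 1(243) = 150.8
  A: 0 + 2(243) = 485.9
Total out = 636.8 mol; y_A = 485.9 / 636.8 = 0.7631.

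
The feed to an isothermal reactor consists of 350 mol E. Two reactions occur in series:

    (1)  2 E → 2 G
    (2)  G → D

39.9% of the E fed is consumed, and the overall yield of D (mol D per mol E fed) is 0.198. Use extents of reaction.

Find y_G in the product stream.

Conversion of E: E consumed = 2ξ₁ = 0.399 × 350 → ξ₁ = 69.83 mol.
Yield of D: 1ξ₂ / 350 = 0.198 → ξ₂ = 69.3 mol.
Outlet amounts (n = n₀ + Σ ν·ξ):
  E: 350 − 2(69.83) = 210.3
  G: 0 + 2(69.83) − 1(69.3) = 70.35
  D: 0 + 1(69.3) = 69.3
Total out = 350 mol; y_G = 70.35 / 350 = 0.201.

0.201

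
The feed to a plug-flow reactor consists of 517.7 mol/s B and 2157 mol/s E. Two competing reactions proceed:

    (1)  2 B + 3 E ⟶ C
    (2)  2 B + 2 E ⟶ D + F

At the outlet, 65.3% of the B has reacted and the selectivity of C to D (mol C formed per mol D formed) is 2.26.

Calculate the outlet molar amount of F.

Conversion of B: B consumed = 0.653 × 517.7 = 338.1 mol/s = 2ξ₁ + 2ξ₂.
Selectivity: 1ξ₁ / (1ξ₂) = 2.26 → ξ₁ = 2.26 ξ₂.
Substitute: (2·2.26 + 2) ξ₂ = 338.1 → ξ₂ = 51.85 mol/s, ξ₁ = 117.2 mol/s.
Outlet amounts (n = n₀ + Σ ν·ξ):
  B: 517.7 − 2(117.2) − 2(51.85) = 179.6
  E: 2157 − 3(117.2) − 2(51.85) = 1702
  C: 0 + 1(117.2) = 117.2
  D: 0 + 1(51.85) = 51.85
  F: 0 + 1(51.85) = 51.85

51.8 mol/s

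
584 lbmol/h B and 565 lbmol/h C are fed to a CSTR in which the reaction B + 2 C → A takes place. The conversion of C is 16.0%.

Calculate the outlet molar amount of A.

45.2 lbmol/h

C reacted = 0.16 × 565 = 90.4 lbmol/h; ν_C = −2, so ξ = 90.4/2 = 45.2 lbmol/h.
Outlet amounts (n = n₀ + ν ξ):
  B: 584 − 1(45.2) = 538.8
  C: 565 − 2(45.2) = 474.6
  A: 0 + 1(45.2) = 45.2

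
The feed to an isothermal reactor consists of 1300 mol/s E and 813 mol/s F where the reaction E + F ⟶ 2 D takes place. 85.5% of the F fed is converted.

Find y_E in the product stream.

F reacted = 0.855 × 813 = 695.1 mol/s; ν_F = −1, so ξ = 695.1/1 = 695.1 mol/s.
Outlet amounts (n = n₀ + ν ξ):
  E: 1300 − 1(695.1) = 604.9
  F: 813 − 1(695.1) = 117.9
  D: 0 + 2(695.1) = 1390
Total out = 2113 mol/s; y_E = 604.9 / 2113 = 0.2863.

0.286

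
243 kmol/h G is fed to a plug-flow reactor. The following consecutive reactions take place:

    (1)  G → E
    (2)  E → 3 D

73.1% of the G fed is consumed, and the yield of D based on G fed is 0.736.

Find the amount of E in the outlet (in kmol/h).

Conversion of G: G consumed = 1ξ₁ = 0.731 × 243 → ξ₁ = 177.6 kmol/h.
Yield of D: 3ξ₂ / 243 = 0.736 → ξ₂ = 59.62 kmol/h.
Outlet amounts (n = n₀ + Σ ν·ξ):
  G: 243 − 1(177.6) = 65.37
  E: 0 + 1(177.6) − 1(59.62) = 118
  D: 0 + 3(59.62) = 178.8

118 kmol/h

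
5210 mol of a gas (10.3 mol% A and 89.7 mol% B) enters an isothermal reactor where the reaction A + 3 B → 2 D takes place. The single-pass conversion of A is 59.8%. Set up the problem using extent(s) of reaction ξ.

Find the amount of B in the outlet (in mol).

A reacted = 0.598 × 536.6 = 320.9 mol; ν_A = −1, so ξ = 320.9/1 = 320.9 mol.
Outlet amounts (n = n₀ + ν ξ):
  A: 536.6 − 1(320.9) = 215.7
  B: 4673 − 3(320.9) = 3711
  D: 0 + 2(320.9) = 641.8

3710 mol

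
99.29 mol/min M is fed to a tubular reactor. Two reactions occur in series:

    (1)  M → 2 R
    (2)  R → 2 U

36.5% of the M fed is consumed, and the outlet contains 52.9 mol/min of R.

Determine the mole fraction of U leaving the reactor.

Conversion of M: M consumed = 1ξ₁ = 0.365 × 99.29 → ξ₁ = 36.24 mol/min.
R balance: n_R = 0 + 2ξ₁ − 1ξ₂ = 52.9 → ξ₂ = (2·36.24 − 52.9)/1 = 19.58 mol/min.
Outlet amounts (n = n₀ + Σ ν·ξ):
  M: 99.29 − 1(36.24) = 63.05
  R: 0 + 2(36.24) − 1(19.58) = 52.9
  U: 0 + 2(19.58) = 39.16
Total out = 155.1 mol/min; y_U = 39.16 / 155.1 = 0.2525.

0.252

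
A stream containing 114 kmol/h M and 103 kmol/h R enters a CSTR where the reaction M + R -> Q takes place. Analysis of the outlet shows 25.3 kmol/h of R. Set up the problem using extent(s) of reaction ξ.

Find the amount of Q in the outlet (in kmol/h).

For R: n = n₀ − 1ξ → 25.3 = 103 − 1ξ, giving ξ = 77.7 kmol/h.
Outlet amounts (n = n₀ + ν ξ):
  M: 114 − 1(77.7) = 36.3
  R: 103 − 1(77.7) = 25.3
  Q: 0 + 1(77.7) = 77.7

77.7 kmol/h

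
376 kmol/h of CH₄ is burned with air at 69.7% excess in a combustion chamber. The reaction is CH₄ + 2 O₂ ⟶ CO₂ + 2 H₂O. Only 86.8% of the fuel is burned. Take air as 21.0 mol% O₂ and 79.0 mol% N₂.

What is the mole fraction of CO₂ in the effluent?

Stoichiometric O₂ = 2 × 376 = 752 kmol/h; O₂ fed = 752 × 1.697 = 1276 kmol/h.
N₂ fed = 1276 × 79/21 = 4801 kmol/h.
Fuel reacted = 0.868 × 376 → ξ = 326.4 kmol/h.
Outlet (n = n₀ + ν ξ):
  CH₄: 376 − 1(326.4) = 49.63
  O₂: 1276 − 2(326.4) = 623.4
  N₂: 4801 (inert)
  CO₂: 0 + 1(326.4) = 326.4
  H₂O: 0 + 2(326.4) = 652.7
Total out = 6453 kmol/h; y_CO₂ = 326.4 / 6453 = 0.05058.

0.0506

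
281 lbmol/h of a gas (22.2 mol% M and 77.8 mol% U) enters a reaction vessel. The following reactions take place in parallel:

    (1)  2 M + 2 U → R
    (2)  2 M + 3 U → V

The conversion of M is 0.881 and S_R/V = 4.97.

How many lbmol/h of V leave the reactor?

4.6 lbmol/h

Conversion of M: M consumed = 0.881 × 62.38 = 54.96 lbmol/h = 2ξ₁ + 2ξ₂.
Selectivity: 1ξ₁ / (1ξ₂) = 4.97 → ξ₁ = 4.97 ξ₂.
Substitute: (2·4.97 + 2) ξ₂ = 54.96 → ξ₂ = 4.603 lbmol/h, ξ₁ = 22.88 lbmol/h.
Outlet amounts (n = n₀ + Σ ν·ξ):
  M: 62.38 − 2(22.88) − 2(4.603) = 7.423
  U: 218.6 − 2(22.88) − 3(4.603) = 159.1
  R: 0 + 1(22.88) = 22.88
  V: 0 + 1(4.603) = 4.603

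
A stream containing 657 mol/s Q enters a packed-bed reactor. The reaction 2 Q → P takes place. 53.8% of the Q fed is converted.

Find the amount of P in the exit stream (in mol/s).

177 mol/s

Q reacted = 0.538 × 657 = 353.5 mol/s; ν_Q = −2, so ξ = 353.5/2 = 176.7 mol/s.
Outlet amounts (n = n₀ + ν ξ):
  Q: 657 − 2(176.7) = 303.5
  P: 0 + 1(176.7) = 176.7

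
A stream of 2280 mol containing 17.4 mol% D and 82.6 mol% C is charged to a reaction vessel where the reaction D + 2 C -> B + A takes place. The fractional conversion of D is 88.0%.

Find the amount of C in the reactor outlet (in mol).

1190 mol

D reacted = 0.88 × 396.7 = 349.1 mol; ν_D = −1, so ξ = 349.1/1 = 349.1 mol.
Outlet amounts (n = n₀ + ν ξ):
  D: 396.7 − 1(349.1) = 47.61
  C: 1883 − 2(349.1) = 1185
  B: 0 + 1(349.1) = 349.1
  A: 0 + 1(349.1) = 349.1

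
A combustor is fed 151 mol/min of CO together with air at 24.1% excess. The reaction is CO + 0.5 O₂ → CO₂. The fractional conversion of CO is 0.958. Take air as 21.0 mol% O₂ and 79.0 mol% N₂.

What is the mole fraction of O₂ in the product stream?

0.0407

Stoichiometric O₂ = 0.5 × 151 = 75.5 mol/min; O₂ fed = 75.5 × 1.241 = 93.7 mol/min.
N₂ fed = 93.7 × 79/21 = 352.5 mol/min.
Fuel reacted = 0.958 × 151 → ξ = 144.7 mol/min.
Outlet (n = n₀ + ν ξ):
  CO: 151 − 1(144.7) = 6.342
  O₂: 93.7 − 0.5(144.7) = 21.37
  N₂: 352.5 (inert)
  CO₂: 0 + 1(144.7) = 144.7
Total out = 524.8 mol/min; y_O₂ = 21.37 / 524.8 = 0.04071.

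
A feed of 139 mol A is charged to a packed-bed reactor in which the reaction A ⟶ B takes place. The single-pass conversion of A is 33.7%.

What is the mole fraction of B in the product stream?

A reacted = 0.337 × 139 = 46.84 mol; ν_A = −1, so ξ = 46.84/1 = 46.84 mol.
Outlet amounts (n = n₀ + ν ξ):
  A: 139 − 1(46.84) = 92.16
  B: 0 + 1(46.84) = 46.84
Total out = 139 mol; y_B = 46.84 / 139 = 0.337.

0.337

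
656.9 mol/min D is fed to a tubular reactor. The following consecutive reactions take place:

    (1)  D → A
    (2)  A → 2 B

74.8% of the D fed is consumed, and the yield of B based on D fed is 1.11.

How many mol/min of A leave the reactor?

Conversion of D: D consumed = 1ξ₁ = 0.748 × 656.9 → ξ₁ = 491.4 mol/min.
Yield of B: 2ξ₂ / 656.9 = 1.11 → ξ₂ = 364.6 mol/min.
Outlet amounts (n = n₀ + Σ ν·ξ):
  D: 656.9 − 1(491.4) = 165.5
  A: 0 + 1(491.4) − 1(364.6) = 126.8
  B: 0 + 2(364.6) = 729.2

127 mol/min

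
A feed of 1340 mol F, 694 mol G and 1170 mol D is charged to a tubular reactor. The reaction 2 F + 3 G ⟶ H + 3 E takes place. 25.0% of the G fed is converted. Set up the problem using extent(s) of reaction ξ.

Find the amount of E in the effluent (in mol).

174 mol

G reacted = 0.25 × 694 = 173.5 mol; ν_G = −3, so ξ = 173.5/3 = 57.83 mol.
Outlet amounts (n = n₀ + ν ξ):
  F: 1340 − 2(57.83) = 1224
  G: 694 − 3(57.83) = 520.5
  H: 0 + 1(57.83) = 57.83
  E: 0 + 3(57.83) = 173.5
  D: 1170 (inert)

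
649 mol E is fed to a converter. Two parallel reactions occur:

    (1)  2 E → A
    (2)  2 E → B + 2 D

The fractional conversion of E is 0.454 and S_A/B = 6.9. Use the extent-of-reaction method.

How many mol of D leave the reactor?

Conversion of E: E consumed = 0.454 × 649 = 294.6 mol = 2ξ₁ + 2ξ₂.
Selectivity: 1ξ₁ / (1ξ₂) = 6.9 → ξ₁ = 6.9 ξ₂.
Substitute: (2·6.9 + 2) ξ₂ = 294.6 → ξ₂ = 18.65 mol, ξ₁ = 128.7 mol.
Outlet amounts (n = n₀ + Σ ν·ξ):
  E: 649 − 2(128.7) − 2(18.65) = 354.4
  A: 0 + 1(128.7) = 128.7
  B: 0 + 1(18.65) = 18.65
  D: 0 + 2(18.65) = 37.3

37.3 mol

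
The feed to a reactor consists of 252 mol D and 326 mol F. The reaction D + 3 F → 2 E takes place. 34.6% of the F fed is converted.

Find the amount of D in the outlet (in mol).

214 mol

F reacted = 0.346 × 326 = 112.8 mol; ν_F = −3, so ξ = 112.8/3 = 37.6 mol.
Outlet amounts (n = n₀ + ν ξ):
  D: 252 − 1(37.6) = 214.4
  F: 326 − 3(37.6) = 213.2
  E: 0 + 2(37.6) = 75.2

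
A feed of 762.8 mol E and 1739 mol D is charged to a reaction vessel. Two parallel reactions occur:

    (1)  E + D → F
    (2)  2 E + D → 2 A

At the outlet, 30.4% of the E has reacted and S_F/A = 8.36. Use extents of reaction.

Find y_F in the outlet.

0.0907

Conversion of E: E consumed = 0.304 × 762.8 = 231.9 mol = 1ξ₁ + 2ξ₂.
Selectivity: 1ξ₁ / (2ξ₂) = 8.36 → ξ₁ = 16.72 ξ₂.
Substitute: (1·16.72 + 2) ξ₂ = 231.9 → ξ₂ = 12.39 mol, ξ₁ = 207.1 mol.
Outlet amounts (n = n₀ + Σ ν·ξ):
  E: 762.8 − 1(207.1) − 2(12.39) = 530.9
  D: 1739 − 1(207.1) − 1(12.39) = 1519
  F: 0 + 1(207.1) = 207.1
  A: 0 + 2(12.39) = 24.77
Total out = 2282 mol; y_F = 207.1 / 2282 = 0.09075.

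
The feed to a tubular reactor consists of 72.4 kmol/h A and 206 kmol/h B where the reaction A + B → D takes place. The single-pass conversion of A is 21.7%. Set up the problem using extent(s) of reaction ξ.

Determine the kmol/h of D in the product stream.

15.7 kmol/h

A reacted = 0.217 × 72.4 = 15.71 kmol/h; ν_A = −1, so ξ = 15.71/1 = 15.71 kmol/h.
Outlet amounts (n = n₀ + ν ξ):
  A: 72.4 − 1(15.71) = 56.69
  B: 206 − 1(15.71) = 190.3
  D: 0 + 1(15.71) = 15.71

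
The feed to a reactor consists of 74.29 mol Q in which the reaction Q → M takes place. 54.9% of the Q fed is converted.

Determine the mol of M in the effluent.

Q reacted = 0.549 × 74.29 = 40.79 mol; ν_Q = −1, so ξ = 40.79/1 = 40.79 mol.
Outlet amounts (n = n₀ + ν ξ):
  Q: 74.29 − 1(40.79) = 33.5
  M: 0 + 1(40.79) = 40.79

40.8 mol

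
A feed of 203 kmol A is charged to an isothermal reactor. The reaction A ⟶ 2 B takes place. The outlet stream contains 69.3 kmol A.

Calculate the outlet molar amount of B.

267 kmol

For A: n = n₀ − 1ξ → 69.3 = 203 − 1ξ, giving ξ = 133.7 kmol.
Outlet amounts (n = n₀ + ν ξ):
  A: 203 − 1(133.7) = 69.3
  B: 0 + 2(133.7) = 267.4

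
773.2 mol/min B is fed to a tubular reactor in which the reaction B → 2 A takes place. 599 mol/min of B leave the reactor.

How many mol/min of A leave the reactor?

348 mol/min

For B: n = n₀ − 1ξ → 599 = 773.2 − 1ξ, giving ξ = 174.2 mol/min.
Outlet amounts (n = n₀ + ν ξ):
  B: 773.2 − 1(174.2) = 599
  A: 0 + 2(174.2) = 348.4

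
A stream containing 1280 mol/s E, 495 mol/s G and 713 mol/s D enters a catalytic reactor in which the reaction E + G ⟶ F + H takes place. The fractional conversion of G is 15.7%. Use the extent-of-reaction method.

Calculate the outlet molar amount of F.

77.7 mol/s

G reacted = 0.157 × 495 = 77.72 mol/s; ν_G = −1, so ξ = 77.72/1 = 77.72 mol/s.
Outlet amounts (n = n₀ + ν ξ):
  E: 1280 − 1(77.72) = 1202
  G: 495 − 1(77.72) = 417.3
  F: 0 + 1(77.72) = 77.72
  H: 0 + 1(77.72) = 77.72
  D: 713 (inert)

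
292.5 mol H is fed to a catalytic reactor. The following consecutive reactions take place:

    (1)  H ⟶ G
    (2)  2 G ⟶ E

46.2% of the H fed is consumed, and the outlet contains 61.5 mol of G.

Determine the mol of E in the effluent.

36.8 mol

Conversion of H: H consumed = 1ξ₁ = 0.462 × 292.5 → ξ₁ = 135.1 mol.
G balance: n_G = 0 + 1ξ₁ − 2ξ₂ = 61.5 → ξ₂ = (1·135.1 − 61.5)/2 = 36.82 mol.
Outlet amounts (n = n₀ + Σ ν·ξ):
  H: 292.5 − 1(135.1) = 157.4
  G: 0 + 1(135.1) − 2(36.82) = 61.5
  E: 0 + 1(36.82) = 36.82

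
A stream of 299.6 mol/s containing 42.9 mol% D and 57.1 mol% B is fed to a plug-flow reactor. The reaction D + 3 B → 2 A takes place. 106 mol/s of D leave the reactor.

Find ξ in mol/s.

ξ = 22.5 mol/s

For D: n = n₀ − 1ξ → 106 = 128.5 − 1ξ, giving ξ = 22.53 mol/s.
Outlet amounts (n = n₀ + ν ξ):
  D: 128.5 − 1(22.53) = 106
  B: 171.1 − 3(22.53) = 103.5
  A: 0 + 2(22.53) = 45.06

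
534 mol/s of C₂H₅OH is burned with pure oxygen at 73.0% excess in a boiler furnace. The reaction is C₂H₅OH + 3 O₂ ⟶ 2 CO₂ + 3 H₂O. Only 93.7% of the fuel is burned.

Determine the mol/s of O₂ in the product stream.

Stoichiometric O₂ = 3 × 534 = 1602 mol/s; O₂ fed = 1602 × 1.730 = 2771 mol/s.
Fuel reacted = 0.937 × 534 → ξ = 500.4 mol/s.
Outlet (n = n₀ + ν ξ):
  C₂H₅OH: 534 − 1(500.4) = 33.64
  O₂: 2771 − 3(500.4) = 1270
  CO₂: 0 + 2(500.4) = 1001
  H₂O: 0 + 3(500.4) = 1501

1270 mol/s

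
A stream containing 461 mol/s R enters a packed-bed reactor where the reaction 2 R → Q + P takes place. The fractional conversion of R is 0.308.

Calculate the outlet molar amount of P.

71 mol/s

R reacted = 0.308 × 461 = 142 mol/s; ν_R = −2, so ξ = 142/2 = 70.99 mol/s.
Outlet amounts (n = n₀ + ν ξ):
  R: 461 − 2(70.99) = 319
  Q: 0 + 1(70.99) = 70.99
  P: 0 + 1(70.99) = 70.99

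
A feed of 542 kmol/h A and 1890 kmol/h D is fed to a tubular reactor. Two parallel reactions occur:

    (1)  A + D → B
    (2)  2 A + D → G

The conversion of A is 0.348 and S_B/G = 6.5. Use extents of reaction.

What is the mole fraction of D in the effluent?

Conversion of A: A consumed = 0.348 × 542 = 188.6 kmol/h = 1ξ₁ + 2ξ₂.
Selectivity: 1ξ₁ / (1ξ₂) = 6.5 → ξ₁ = 6.5 ξ₂.
Substitute: (1·6.5 + 2) ξ₂ = 188.6 → ξ₂ = 22.19 kmol/h, ξ₁ = 144.2 kmol/h.
Outlet amounts (n = n₀ + Σ ν·ξ):
  A: 542 − 1(144.2) − 2(22.19) = 353.4
  D: 1890 − 1(144.2) − 1(22.19) = 1724
  B: 0 + 1(144.2) = 144.2
  G: 0 + 1(22.19) = 22.19
Total out = 2243 kmol/h; y_D = 1724 / 2243 = 0.7683.

0.768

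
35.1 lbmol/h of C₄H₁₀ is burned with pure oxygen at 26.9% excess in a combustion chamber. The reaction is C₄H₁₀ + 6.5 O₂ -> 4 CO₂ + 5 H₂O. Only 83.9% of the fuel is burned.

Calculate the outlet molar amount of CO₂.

118 lbmol/h

Stoichiometric O₂ = 6.5 × 35.1 = 228.2 lbmol/h; O₂ fed = 228.2 × 1.269 = 289.5 lbmol/h.
Fuel reacted = 0.839 × 35.1 → ξ = 29.45 lbmol/h.
Outlet (n = n₀ + ν ξ):
  C₄H₁₀: 35.1 − 1(29.45) = 5.651
  O₂: 289.5 − 6.5(29.45) = 98.1
  CO₂: 0 + 4(29.45) = 117.8
  H₂O: 0 + 5(29.45) = 147.2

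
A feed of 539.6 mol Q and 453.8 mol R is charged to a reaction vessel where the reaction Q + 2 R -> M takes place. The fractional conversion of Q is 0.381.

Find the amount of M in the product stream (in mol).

206 mol

Q reacted = 0.381 × 539.6 = 205.6 mol; ν_Q = −1, so ξ = 205.6/1 = 205.6 mol.
Outlet amounts (n = n₀ + ν ξ):
  Q: 539.6 − 1(205.6) = 334
  R: 453.8 − 2(205.6) = 42.62
  M: 0 + 1(205.6) = 205.6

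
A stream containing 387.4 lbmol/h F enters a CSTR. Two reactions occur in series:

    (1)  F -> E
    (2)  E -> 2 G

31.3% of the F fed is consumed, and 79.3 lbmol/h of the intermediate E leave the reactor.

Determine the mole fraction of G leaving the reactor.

Conversion of F: F consumed = 1ξ₁ = 0.313 × 387.4 → ξ₁ = 121.3 lbmol/h.
E balance: n_E = 0 + 1ξ₁ − 1ξ₂ = 79.3 → ξ₂ = (1·121.3 − 79.3)/1 = 41.96 lbmol/h.
Outlet amounts (n = n₀ + Σ ν·ξ):
  F: 387.4 − 1(121.3) = 266.1
  E: 0 + 1(121.3) − 1(41.96) = 79.3
  G: 0 + 2(41.96) = 83.91
Total out = 429.4 lbmol/h; y_G = 83.91 / 429.4 = 0.1954.

0.195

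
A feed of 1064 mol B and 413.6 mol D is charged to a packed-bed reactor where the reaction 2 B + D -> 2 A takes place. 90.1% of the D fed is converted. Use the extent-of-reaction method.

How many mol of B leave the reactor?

319 mol

D reacted = 0.901 × 413.6 = 372.7 mol; ν_D = −1, so ξ = 372.7/1 = 372.7 mol.
Outlet amounts (n = n₀ + ν ξ):
  B: 1064 − 2(372.7) = 318.7
  D: 413.6 − 1(372.7) = 40.95
  A: 0 + 2(372.7) = 745.3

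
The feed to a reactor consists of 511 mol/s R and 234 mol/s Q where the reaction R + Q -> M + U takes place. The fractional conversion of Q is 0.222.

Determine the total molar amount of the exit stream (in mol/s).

Q reacted = 0.222 × 234 = 51.95 mol/s; ν_Q = −1, so ξ = 51.95/1 = 51.95 mol/s.
Outlet amounts (n = n₀ + ν ξ):
  R: 511 − 1(51.95) = 459.1
  Q: 234 − 1(51.95) = 182.1
  M: 0 + 1(51.95) = 51.95
  U: 0 + 1(51.95) = 51.95
Total out = 459.1 + 182.1 + 51.95 + 51.95 = 745 mol/s.

745 mol/s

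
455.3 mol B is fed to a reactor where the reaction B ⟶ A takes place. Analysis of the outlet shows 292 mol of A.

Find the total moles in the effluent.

For A: n = n₀ + 1ξ → 292 = 0 + 1ξ, giving ξ = 292 mol.
Outlet amounts (n = n₀ + ν ξ):
  B: 455.3 − 1(292) = 163.3
  A: 0 + 1(292) = 292
Total out = 163.3 + 292 = 455.3 mol.

455 mol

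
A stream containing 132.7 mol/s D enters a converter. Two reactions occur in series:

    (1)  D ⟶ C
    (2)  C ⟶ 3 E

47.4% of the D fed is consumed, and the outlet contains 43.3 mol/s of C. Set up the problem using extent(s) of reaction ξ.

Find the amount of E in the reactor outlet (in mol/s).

58.8 mol/s

Conversion of D: D consumed = 1ξ₁ = 0.474 × 132.7 → ξ₁ = 62.9 mol/s.
C balance: n_C = 0 + 1ξ₁ − 1ξ₂ = 43.3 → ξ₂ = (1·62.9 − 43.3)/1 = 19.6 mol/s.
Outlet amounts (n = n₀ + Σ ν·ξ):
  D: 132.7 − 1(62.9) = 69.8
  C: 0 + 1(62.9) − 1(19.6) = 43.3
  E: 0 + 3(19.6) = 58.8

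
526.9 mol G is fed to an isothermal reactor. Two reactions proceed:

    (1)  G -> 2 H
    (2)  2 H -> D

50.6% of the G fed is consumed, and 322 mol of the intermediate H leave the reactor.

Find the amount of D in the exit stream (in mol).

106 mol

Conversion of G: G consumed = 1ξ₁ = 0.506 × 526.9 → ξ₁ = 266.6 mol.
H balance: n_H = 0 + 2ξ₁ − 2ξ₂ = 322 → ξ₂ = (2·266.6 − 322)/2 = 105.6 mol.
Outlet amounts (n = n₀ + Σ ν·ξ):
  G: 526.9 − 1(266.6) = 260.3
  H: 0 + 2(266.6) − 2(105.6) = 322
  D: 0 + 1(105.6) = 105.6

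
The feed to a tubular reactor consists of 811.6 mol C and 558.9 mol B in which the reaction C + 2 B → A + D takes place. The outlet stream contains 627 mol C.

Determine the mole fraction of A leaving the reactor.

For C: n = n₀ − 1ξ → 627 = 811.6 − 1ξ, giving ξ = 184.6 mol.
Outlet amounts (n = n₀ + ν ξ):
  C: 811.6 − 1(184.6) = 627
  B: 558.9 − 2(184.6) = 189.7
  A: 0 + 1(184.6) = 184.6
  D: 0 + 1(184.6) = 184.6
Total out = 1186 mol; y_A = 184.6 / 1186 = 0.1557.

0.156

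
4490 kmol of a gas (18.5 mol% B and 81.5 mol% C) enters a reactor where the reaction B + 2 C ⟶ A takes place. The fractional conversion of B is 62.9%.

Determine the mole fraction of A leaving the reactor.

B reacted = 0.629 × 830.6 = 522.5 kmol; ν_B = −1, so ξ = 522.5/1 = 522.5 kmol.
Outlet amounts (n = n₀ + ν ξ):
  B: 830.6 − 1(522.5) = 308.2
  C: 3659 − 2(522.5) = 2614
  A: 0 + 1(522.5) = 522.5
Total out = 3445 kmol; y_A = 522.5 / 3445 = 0.1517.

0.152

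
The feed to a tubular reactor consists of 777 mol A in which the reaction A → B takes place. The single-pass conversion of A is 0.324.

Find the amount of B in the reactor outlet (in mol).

A reacted = 0.324 × 777 = 251.7 mol; ν_A = −1, so ξ = 251.7/1 = 251.7 mol.
Outlet amounts (n = n₀ + ν ξ):
  A: 777 − 1(251.7) = 525.3
  B: 0 + 1(251.7) = 251.7

252 mol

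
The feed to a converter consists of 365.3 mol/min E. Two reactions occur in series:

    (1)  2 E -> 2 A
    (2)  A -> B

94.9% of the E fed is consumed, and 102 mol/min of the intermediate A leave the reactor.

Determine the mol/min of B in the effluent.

Conversion of E: E consumed = 2ξ₁ = 0.949 × 365.3 → ξ₁ = 173.3 mol/min.
A balance: n_A = 0 + 2ξ₁ − 1ξ₂ = 102 → ξ₂ = (2·173.3 − 102)/1 = 244.7 mol/min.
Outlet amounts (n = n₀ + Σ ν·ξ):
  E: 365.3 − 2(173.3) = 18.63
  A: 0 + 2(173.3) − 1(244.7) = 102
  B: 0 + 1(244.7) = 244.7

245 mol/min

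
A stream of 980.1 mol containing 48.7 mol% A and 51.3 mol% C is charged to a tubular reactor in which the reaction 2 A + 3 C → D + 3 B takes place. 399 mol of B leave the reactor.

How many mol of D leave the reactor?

For B: n = n₀ + 3ξ → 399 = 0 + 3ξ, giving ξ = 133 mol.
Outlet amounts (n = n₀ + ν ξ):
  A: 477.3 − 2(133) = 211.3
  C: 502.8 − 3(133) = 103.8
  D: 0 + 1(133) = 133
  B: 0 + 3(133) = 399

133 mol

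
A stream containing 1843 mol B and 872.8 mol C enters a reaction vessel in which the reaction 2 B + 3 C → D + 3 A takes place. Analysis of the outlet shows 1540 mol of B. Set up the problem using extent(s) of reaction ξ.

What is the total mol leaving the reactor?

For B: n = n₀ − 2ξ → 1540 = 1843 − 2ξ, giving ξ = 151.5 mol.
Outlet amounts (n = n₀ + ν ξ):
  B: 1843 − 2(151.5) = 1540
  C: 872.8 − 3(151.5) = 418.3
  D: 0 + 1(151.5) = 151.5
  A: 0 + 3(151.5) = 454.5
Total out = 1540 + 418.3 + 151.5 + 454.5 = 2564 mol.

2560 mol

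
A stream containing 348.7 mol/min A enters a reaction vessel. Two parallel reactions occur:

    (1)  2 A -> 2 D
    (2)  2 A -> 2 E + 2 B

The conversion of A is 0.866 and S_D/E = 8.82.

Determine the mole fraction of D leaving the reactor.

0.715

Conversion of A: A consumed = 0.866 × 348.7 = 302 mol/min = 2ξ₁ + 2ξ₂.
Selectivity: 2ξ₁ / (2ξ₂) = 8.82 → ξ₁ = 8.82 ξ₂.
Substitute: (2·8.82 + 2) ξ₂ = 302 → ξ₂ = 15.38 mol/min, ξ₁ = 135.6 mol/min.
Outlet amounts (n = n₀ + Σ ν·ξ):
  A: 348.7 − 2(135.6) − 2(15.38) = 46.73
  D: 0 + 2(135.6) = 271.2
  E: 0 + 2(15.38) = 30.75
  B: 0 + 2(15.38) = 30.75
Total out = 379.5 mol/min; y_D = 271.2 / 379.5 = 0.7148.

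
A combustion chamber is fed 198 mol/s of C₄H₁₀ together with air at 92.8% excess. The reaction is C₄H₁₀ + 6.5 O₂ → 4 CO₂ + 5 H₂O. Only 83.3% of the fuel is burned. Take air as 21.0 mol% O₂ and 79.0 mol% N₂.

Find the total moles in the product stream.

Stoichiometric O₂ = 6.5 × 198 = 1287 mol/s; O₂ fed = 1287 × 1.928 = 2481 mol/s.
N₂ fed = 2481 × 79/21 = 9335 mol/s.
Fuel reacted = 0.833 × 198 → ξ = 164.9 mol/s.
Outlet (n = n₀ + ν ξ):
  C₄H₁₀: 198 − 1(164.9) = 33.07
  O₂: 2481 − 6.5(164.9) = 1409
  N₂: 9335 (inert)
  CO₂: 0 + 4(164.9) = 659.7
  H₂O: 0 + 5(164.9) = 824.7
Total out = 33.07 + 1409 + 9335 + 659.7 + 824.7 = 12260 mol/s.

12300 mol/s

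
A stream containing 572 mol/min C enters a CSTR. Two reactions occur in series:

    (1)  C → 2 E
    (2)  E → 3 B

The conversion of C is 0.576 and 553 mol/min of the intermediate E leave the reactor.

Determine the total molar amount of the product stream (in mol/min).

1110 mol/min

Conversion of C: C consumed = 1ξ₁ = 0.576 × 572 → ξ₁ = 329.5 mol/min.
E balance: n_E = 0 + 2ξ₁ − 1ξ₂ = 553 → ξ₂ = (2·329.5 − 553)/1 = 105.9 mol/min.
Outlet amounts (n = n₀ + Σ ν·ξ):
  C: 572 − 1(329.5) = 242.5
  E: 0 + 2(329.5) − 1(105.9) = 553
  B: 0 + 3(105.9) = 317.8
Total out = 242.5 + 553 + 317.8 = 1113 mol/min.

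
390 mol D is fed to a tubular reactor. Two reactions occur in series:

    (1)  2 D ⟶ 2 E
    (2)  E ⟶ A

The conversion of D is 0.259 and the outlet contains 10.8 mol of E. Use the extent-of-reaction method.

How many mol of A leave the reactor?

Conversion of D: D consumed = 2ξ₁ = 0.259 × 390 → ξ₁ = 50.51 mol.
E balance: n_E = 0 + 2ξ₁ − 1ξ₂ = 10.8 → ξ₂ = (2·50.51 − 10.8)/1 = 90.21 mol.
Outlet amounts (n = n₀ + Σ ν·ξ):
  D: 390 − 2(50.51) = 289
  E: 0 + 2(50.51) − 1(90.21) = 10.8
  A: 0 + 1(90.21) = 90.21

90.2 mol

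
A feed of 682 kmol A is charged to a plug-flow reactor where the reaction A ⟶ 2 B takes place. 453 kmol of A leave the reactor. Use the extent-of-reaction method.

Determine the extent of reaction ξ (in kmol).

For A: n = n₀ − 1ξ → 453 = 682 − 1ξ, giving ξ = 229 kmol.
Outlet amounts (n = n₀ + ν ξ):
  A: 682 − 1(229) = 453
  B: 0 + 2(229) = 458

ξ = 229 kmol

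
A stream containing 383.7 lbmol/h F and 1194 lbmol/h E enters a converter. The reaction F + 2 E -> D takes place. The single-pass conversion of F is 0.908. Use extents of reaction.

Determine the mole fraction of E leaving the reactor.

0.564

F reacted = 0.908 × 383.7 = 348.4 lbmol/h; ν_F = −1, so ξ = 348.4/1 = 348.4 lbmol/h.
Outlet amounts (n = n₀ + ν ξ):
  F: 383.7 − 1(348.4) = 35.3
  E: 1194 − 2(348.4) = 497.2
  D: 0 + 1(348.4) = 348.4
Total out = 880.9 lbmol/h; y_E = 497.2 / 880.9 = 0.5644.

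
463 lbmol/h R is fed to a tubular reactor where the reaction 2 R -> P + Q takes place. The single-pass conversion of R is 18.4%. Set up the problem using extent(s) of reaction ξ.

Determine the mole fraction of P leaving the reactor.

0.092

R reacted = 0.184 × 463 = 85.19 lbmol/h; ν_R = −2, so ξ = 85.19/2 = 42.6 lbmol/h.
Outlet amounts (n = n₀ + ν ξ):
  R: 463 − 2(42.6) = 377.8
  P: 0 + 1(42.6) = 42.6
  Q: 0 + 1(42.6) = 42.6
Total out = 463 lbmol/h; y_P = 42.6 / 463 = 0.092.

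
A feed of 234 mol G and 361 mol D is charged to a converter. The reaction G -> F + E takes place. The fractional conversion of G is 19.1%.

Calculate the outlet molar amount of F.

G reacted = 0.191 × 234 = 44.69 mol; ν_G = −1, so ξ = 44.69/1 = 44.69 mol.
Outlet amounts (n = n₀ + ν ξ):
  G: 234 − 1(44.69) = 189.3
  F: 0 + 1(44.69) = 44.69
  E: 0 + 1(44.69) = 44.69
  D: 361 (inert)

44.7 mol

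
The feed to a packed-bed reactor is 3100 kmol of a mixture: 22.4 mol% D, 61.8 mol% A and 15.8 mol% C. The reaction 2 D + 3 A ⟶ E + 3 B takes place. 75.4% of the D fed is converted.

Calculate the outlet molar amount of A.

1130 kmol

D reacted = 0.754 × 694.4 = 523.6 kmol; ν_D = −2, so ξ = 523.6/2 = 261.8 kmol.
Outlet amounts (n = n₀ + ν ξ):
  D: 694.4 − 2(261.8) = 170.8
  A: 1916 − 3(261.8) = 1130
  E: 0 + 1(261.8) = 261.8
  B: 0 + 3(261.8) = 785.4
  C: 489.8 (inert)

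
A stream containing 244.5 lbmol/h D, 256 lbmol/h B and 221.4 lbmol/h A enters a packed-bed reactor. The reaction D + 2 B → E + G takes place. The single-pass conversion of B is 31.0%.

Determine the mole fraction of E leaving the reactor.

0.0582

B reacted = 0.31 × 256 = 79.36 lbmol/h; ν_B = −2, so ξ = 79.36/2 = 39.68 lbmol/h.
Outlet amounts (n = n₀ + ν ξ):
  D: 244.5 − 1(39.68) = 204.8
  B: 256 − 2(39.68) = 176.6
  E: 0 + 1(39.68) = 39.68
  G: 0 + 1(39.68) = 39.68
  A: 221.4 (inert)
Total out = 682.2 lbmol/h; y_E = 39.68 / 682.2 = 0.05816.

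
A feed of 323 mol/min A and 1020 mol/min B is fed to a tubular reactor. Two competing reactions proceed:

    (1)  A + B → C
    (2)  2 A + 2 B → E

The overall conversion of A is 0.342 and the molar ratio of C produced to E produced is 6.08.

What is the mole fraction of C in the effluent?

0.0682

Conversion of A: A consumed = 0.342 × 323 = 110.5 mol/min = 1ξ₁ + 2ξ₂.
Selectivity: 1ξ₁ / (1ξ₂) = 6.08 → ξ₁ = 6.08 ξ₂.
Substitute: (1·6.08 + 2) ξ₂ = 110.5 → ξ₂ = 13.67 mol/min, ξ₁ = 83.12 mol/min.
Outlet amounts (n = n₀ + Σ ν·ξ):
  A: 323 − 1(83.12) − 2(13.67) = 212.5
  B: 1020 − 1(83.12) − 2(13.67) = 909.5
  C: 0 + 1(83.12) = 83.12
  E: 0 + 1(13.67) = 13.67
Total out = 1219 mol/min; y_C = 83.12 / 1219 = 0.0682.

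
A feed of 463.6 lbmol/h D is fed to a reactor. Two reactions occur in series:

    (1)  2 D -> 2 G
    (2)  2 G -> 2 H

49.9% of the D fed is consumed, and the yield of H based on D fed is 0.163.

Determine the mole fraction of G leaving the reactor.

Conversion of D: D consumed = 2ξ₁ = 0.499 × 463.6 → ξ₁ = 115.7 lbmol/h.
Yield of H: 2ξ₂ / 463.6 = 0.163 → ξ₂ = 37.78 lbmol/h.
Outlet amounts (n = n₀ + Σ ν·ξ):
  D: 463.6 − 2(115.7) = 232.3
  G: 0 + 2(115.7) − 2(37.78) = 155.8
  H: 0 + 2(37.78) = 75.57
Total out = 463.6 lbmol/h; y_G = 155.8 / 463.6 = 0.336.

0.336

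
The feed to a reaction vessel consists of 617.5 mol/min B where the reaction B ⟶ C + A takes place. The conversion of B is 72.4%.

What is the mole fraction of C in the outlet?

B reacted = 0.724 × 617.5 = 447.1 mol/min; ν_B = −1, so ξ = 447.1/1 = 447.1 mol/min.
Outlet amounts (n = n₀ + ν ξ):
  B: 617.5 − 1(447.1) = 170.4
  C: 0 + 1(447.1) = 447.1
  A: 0 + 1(447.1) = 447.1
Total out = 1065 mol/min; y_C = 447.1 / 1065 = 0.42.

0.42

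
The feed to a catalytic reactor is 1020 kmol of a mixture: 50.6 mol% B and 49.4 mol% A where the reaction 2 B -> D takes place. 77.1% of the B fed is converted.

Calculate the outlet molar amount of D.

B reacted = 0.771 × 516.1 = 397.9 kmol; ν_B = −2, so ξ = 397.9/2 = 199 kmol.
Outlet amounts (n = n₀ + ν ξ):
  B: 516.1 − 2(199) = 118.2
  D: 0 + 1(199) = 199
  A: 503.9 (inert)

199 kmol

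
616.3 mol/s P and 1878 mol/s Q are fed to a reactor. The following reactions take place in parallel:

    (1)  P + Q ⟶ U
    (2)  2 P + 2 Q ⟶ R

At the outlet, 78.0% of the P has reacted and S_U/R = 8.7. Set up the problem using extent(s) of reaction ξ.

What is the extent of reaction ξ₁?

Conversion of P: P consumed = 0.78 × 616.3 = 480.7 mol/s = 1ξ₁ + 2ξ₂.
Selectivity: 1ξ₁ / (1ξ₂) = 8.7 → ξ₁ = 8.7 ξ₂.
Substitute: (1·8.7 + 2) ξ₂ = 480.7 → ξ₂ = 44.93 mol/s, ξ₁ = 390.9 mol/s.
Outlet amounts (n = n₀ + Σ ν·ξ):
  P: 616.3 − 1(390.9) − 2(44.93) = 135.6
  Q: 1878 − 1(390.9) − 2(44.93) = 1397
  U: 0 + 1(390.9) = 390.9
  R: 0 + 1(44.93) = 44.93

ξ₁ = 391 mol/s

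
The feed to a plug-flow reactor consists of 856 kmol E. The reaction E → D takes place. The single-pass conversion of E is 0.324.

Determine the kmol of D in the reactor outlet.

E reacted = 0.324 × 856 = 277.3 kmol; ν_E = −1, so ξ = 277.3/1 = 277.3 kmol.
Outlet amounts (n = n₀ + ν ξ):
  E: 856 − 1(277.3) = 578.7
  D: 0 + 1(277.3) = 277.3

277 kmol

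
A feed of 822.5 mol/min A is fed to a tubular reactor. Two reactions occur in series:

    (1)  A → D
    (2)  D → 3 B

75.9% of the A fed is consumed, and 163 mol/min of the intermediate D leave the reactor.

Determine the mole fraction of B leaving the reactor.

Conversion of A: A consumed = 1ξ₁ = 0.759 × 822.5 → ξ₁ = 624.3 mol/min.
D balance: n_D = 0 + 1ξ₁ − 1ξ₂ = 163 → ξ₂ = (1·624.3 − 163)/1 = 461.3 mol/min.
Outlet amounts (n = n₀ + Σ ν·ξ):
  A: 822.5 − 1(624.3) = 198.2
  D: 0 + 1(624.3) − 1(461.3) = 163
  B: 0 + 3(461.3) = 1384
Total out = 1745 mol/min; y_B = 1384 / 1745 = 0.793.

0.793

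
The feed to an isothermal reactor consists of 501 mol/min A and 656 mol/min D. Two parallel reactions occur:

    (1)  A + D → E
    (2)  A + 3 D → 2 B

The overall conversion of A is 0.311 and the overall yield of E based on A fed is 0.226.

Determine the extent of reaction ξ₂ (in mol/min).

Yield of E: 1ξ₁ / 501 = 0.226 → ξ₁ = 113.2 mol/min.
Conversion of A: 1ξ₁ + 1ξ₂ = 0.311 × 501 = 155.8 → ξ₂ = 42.59 mol/min.
Outlet amounts (n = n₀ + Σ ν·ξ):
  A: 501 − 1(113.2) − 1(42.59) = 345.2
  D: 656 − 1(113.2) − 3(42.59) = 415
  E: 0 + 1(113.2) = 113.2
  B: 0 + 2(42.59) = 85.17

ξ₂ = 42.6 mol/min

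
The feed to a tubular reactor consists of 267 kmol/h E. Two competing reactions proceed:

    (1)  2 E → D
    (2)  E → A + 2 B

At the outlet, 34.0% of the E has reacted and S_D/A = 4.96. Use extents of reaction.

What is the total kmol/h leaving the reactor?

242 kmol/h

Conversion of E: E consumed = 0.34 × 267 = 90.78 kmol/h = 2ξ₁ + 1ξ₂.
Selectivity: 1ξ₁ / (1ξ₂) = 4.96 → ξ₁ = 4.96 ξ₂.
Substitute: (2·4.96 + 1) ξ₂ = 90.78 → ξ₂ = 8.313 kmol/h, ξ₁ = 41.23 kmol/h.
Outlet amounts (n = n₀ + Σ ν·ξ):
  E: 267 − 2(41.23) − 1(8.313) = 176.2
  D: 0 + 1(41.23) = 41.23
  A: 0 + 1(8.313) = 8.313
  B: 0 + 2(8.313) = 16.63
Total out = 176.2 + 41.23 + 8.313 + 16.63 = 242.4 kmol/h.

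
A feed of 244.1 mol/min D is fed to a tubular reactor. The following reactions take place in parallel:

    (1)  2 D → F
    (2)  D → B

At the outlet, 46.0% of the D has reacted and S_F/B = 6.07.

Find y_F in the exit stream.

0.27

Conversion of D: D consumed = 0.46 × 244.1 = 112.3 mol/min = 2ξ₁ + 1ξ₂.
Selectivity: 1ξ₁ / (1ξ₂) = 6.07 → ξ₁ = 6.07 ξ₂.
Substitute: (2·6.07 + 1) ξ₂ = 112.3 → ξ₂ = 8.545 mol/min, ξ₁ = 51.87 mol/min.
Outlet amounts (n = n₀ + Σ ν·ξ):
  D: 244.1 − 2(51.87) − 1(8.545) = 131.8
  F: 0 + 1(51.87) = 51.87
  B: 0 + 1(8.545) = 8.545
Total out = 192.2 mol/min; y_F = 51.87 / 192.2 = 0.2698.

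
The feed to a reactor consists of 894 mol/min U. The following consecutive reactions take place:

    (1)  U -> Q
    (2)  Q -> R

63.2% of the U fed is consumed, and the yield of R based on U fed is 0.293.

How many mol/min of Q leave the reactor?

Conversion of U: U consumed = 1ξ₁ = 0.632 × 894 → ξ₁ = 565 mol/min.
Yield of R: 1ξ₂ / 894 = 0.293 → ξ₂ = 261.9 mol/min.
Outlet amounts (n = n₀ + Σ ν·ξ):
  U: 894 − 1(565) = 329
  Q: 0 + 1(565) − 1(261.9) = 303.1
  R: 0 + 1(261.9) = 261.9

303 mol/min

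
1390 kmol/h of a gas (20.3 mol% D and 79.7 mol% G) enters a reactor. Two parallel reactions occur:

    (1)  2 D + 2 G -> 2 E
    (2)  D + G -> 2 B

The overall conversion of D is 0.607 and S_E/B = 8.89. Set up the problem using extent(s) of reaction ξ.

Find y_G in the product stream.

Conversion of D: D consumed = 0.607 × 282.2 = 171.3 kmol/h = 2ξ₁ + 1ξ₂.
Selectivity: 2ξ₁ / (2ξ₂) = 8.89 → ξ₁ = 8.89 ξ₂.
Substitute: (2·8.89 + 1) ξ₂ = 171.3 → ξ₂ = 9.12 kmol/h, ξ₁ = 81.08 kmol/h.
Outlet amounts (n = n₀ + Σ ν·ξ):
  D: 282.2 − 2(81.08) − 1(9.12) = 110.9
  G: 1108 − 2(81.08) − 1(9.12) = 936.6
  E: 0 + 2(81.08) = 162.2
  B: 0 + 2(9.12) = 18.24
Total out = 1228 kmol/h; y_G = 936.6 / 1228 = 0.7628.

0.763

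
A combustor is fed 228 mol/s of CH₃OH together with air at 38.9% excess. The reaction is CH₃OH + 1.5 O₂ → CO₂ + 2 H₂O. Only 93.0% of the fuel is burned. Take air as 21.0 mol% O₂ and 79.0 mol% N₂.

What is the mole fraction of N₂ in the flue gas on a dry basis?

Stoichiometric O₂ = 1.5 × 228 = 342 mol/s; O₂ fed = 342 × 1.389 = 475 mol/s.
N₂ fed = 475 × 79/21 = 1787 mol/s.
Fuel reacted = 0.93 × 228 → ξ = 212 mol/s.
Outlet (n = n₀ + ν ξ):
  CH₃OH: 228 − 1(212) = 15.96
  O₂: 475 − 1.5(212) = 157
  N₂: 1787 (inert)
  CO₂: 0 + 1(212) = 212
  H₂O: 0 + 2(212) = 424.1
Dry total = 2172 mol/s; y_N₂ (dry) = 1787 / 2172 = 0.8228.

0.823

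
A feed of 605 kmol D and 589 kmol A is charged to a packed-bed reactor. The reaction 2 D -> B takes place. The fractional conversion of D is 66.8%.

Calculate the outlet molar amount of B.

202 kmol

D reacted = 0.668 × 605 = 404.1 kmol; ν_D = −2, so ξ = 404.1/2 = 202.1 kmol.
Outlet amounts (n = n₀ + ν ξ):
  D: 605 − 2(202.1) = 200.9
  B: 0 + 1(202.1) = 202.1
  A: 589 (inert)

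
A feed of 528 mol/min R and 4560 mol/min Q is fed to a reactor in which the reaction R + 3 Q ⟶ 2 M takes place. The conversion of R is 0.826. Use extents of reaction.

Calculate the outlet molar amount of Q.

3250 mol/min

R reacted = 0.826 × 528 = 436.1 mol/min; ν_R = −1, so ξ = 436.1/1 = 436.1 mol/min.
Outlet amounts (n = n₀ + ν ξ):
  R: 528 − 1(436.1) = 91.87
  Q: 4560 − 3(436.1) = 3252
  M: 0 + 2(436.1) = 872.3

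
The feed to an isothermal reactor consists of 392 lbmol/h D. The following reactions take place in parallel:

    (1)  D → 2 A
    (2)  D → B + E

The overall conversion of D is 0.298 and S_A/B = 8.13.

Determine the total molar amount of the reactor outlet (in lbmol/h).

Conversion of D: D consumed = 0.298 × 392 = 116.8 lbmol/h = 1ξ₁ + 1ξ₂.
Selectivity: 2ξ₁ / (1ξ₂) = 8.13 → ξ₁ = 4.065 ξ₂.
Substitute: (1·4.065 + 1) ξ₂ = 116.8 → ξ₂ = 23.06 lbmol/h, ξ₁ = 93.75 lbmol/h.
Outlet amounts (n = n₀ + Σ ν·ξ):
  D: 392 − 1(93.75) − 1(23.06) = 275.2
  A: 0 + 2(93.75) = 187.5
  B: 0 + 1(23.06) = 23.06
  E: 0 + 1(23.06) = 23.06
Total out = 275.2 + 187.5 + 23.06 + 23.06 = 508.8 lbmol/h.

509 lbmol/h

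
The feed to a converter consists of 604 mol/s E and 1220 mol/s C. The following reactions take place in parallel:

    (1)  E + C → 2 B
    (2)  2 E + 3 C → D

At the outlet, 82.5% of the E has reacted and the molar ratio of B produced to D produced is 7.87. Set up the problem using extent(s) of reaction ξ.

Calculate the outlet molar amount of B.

661 mol/s

Conversion of E: E consumed = 0.825 × 604 = 498.3 mol/s = 1ξ₁ + 2ξ₂.
Selectivity: 2ξ₁ / (1ξ₂) = 7.87 → ξ₁ = 3.935 ξ₂.
Substitute: (1·3.935 + 2) ξ₂ = 498.3 → ξ₂ = 83.96 mol/s, ξ₁ = 330.4 mol/s.
Outlet amounts (n = n₀ + Σ ν·ξ):
  E: 604 − 1(330.4) − 2(83.96) = 105.7
  C: 1220 − 1(330.4) − 3(83.96) = 637.7
  B: 0 + 2(330.4) = 660.8
  D: 0 + 1(83.96) = 83.96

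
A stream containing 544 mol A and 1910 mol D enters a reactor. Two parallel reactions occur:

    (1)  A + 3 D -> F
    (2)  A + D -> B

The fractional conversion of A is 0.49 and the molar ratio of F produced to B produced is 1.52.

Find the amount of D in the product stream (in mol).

Conversion of A: A consumed = 0.49 × 544 = 266.6 mol = 1ξ₁ + 1ξ₂.
Selectivity: 1ξ₁ / (1ξ₂) = 1.52 → ξ₁ = 1.52 ξ₂.
Substitute: (1·1.52 + 1) ξ₂ = 266.6 → ξ₂ = 105.8 mol, ξ₁ = 160.8 mol.
Outlet amounts (n = n₀ + Σ ν·ξ):
  A: 544 − 1(160.8) − 1(105.8) = 277.4
  D: 1910 − 3(160.8) − 1(105.8) = 1322
  F: 0 + 1(160.8) = 160.8
  B: 0 + 1(105.8) = 105.8

1320 mol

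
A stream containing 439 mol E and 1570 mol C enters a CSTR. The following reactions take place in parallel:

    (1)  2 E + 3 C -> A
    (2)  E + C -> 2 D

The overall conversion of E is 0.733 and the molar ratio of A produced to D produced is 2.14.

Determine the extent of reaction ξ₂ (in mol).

Conversion of E: E consumed = 0.733 × 439 = 321.8 mol = 2ξ₁ + 1ξ₂.
Selectivity: 1ξ₁ / (2ξ₂) = 2.14 → ξ₁ = 4.28 ξ₂.
Substitute: (2·4.28 + 1) ξ₂ = 321.8 → ξ₂ = 33.66 mol, ξ₁ = 144.1 mol.
Outlet amounts (n = n₀ + Σ ν·ξ):
  E: 439 − 2(144.1) − 1(33.66) = 117.2
  C: 1570 − 3(144.1) − 1(33.66) = 1104
  A: 0 + 1(144.1) = 144.1
  D: 0 + 2(33.66) = 67.32

ξ₂ = 33.7 mol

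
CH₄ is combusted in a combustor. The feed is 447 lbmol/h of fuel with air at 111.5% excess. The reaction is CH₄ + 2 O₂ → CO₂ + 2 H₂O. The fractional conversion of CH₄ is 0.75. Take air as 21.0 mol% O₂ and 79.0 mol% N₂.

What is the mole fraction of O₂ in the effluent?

Stoichiometric O₂ = 2 × 447 = 894 lbmol/h; O₂ fed = 894 × 2.115 = 1891 lbmol/h.
N₂ fed = 1891 × 79/21 = 7113 lbmol/h.
Fuel reacted = 0.75 × 447 → ξ = 335.2 lbmol/h.
Outlet (n = n₀ + ν ξ):
  CH₄: 447 − 1(335.2) = 111.8
  O₂: 1891 − 2(335.2) = 1220
  N₂: 7113 (inert)
  CO₂: 0 + 1(335.2) = 335.2
  H₂O: 0 + 2(335.2) = 670.5
Total out = 9451 lbmol/h; y_O₂ = 1220 / 9451 = 0.1291.

0.129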